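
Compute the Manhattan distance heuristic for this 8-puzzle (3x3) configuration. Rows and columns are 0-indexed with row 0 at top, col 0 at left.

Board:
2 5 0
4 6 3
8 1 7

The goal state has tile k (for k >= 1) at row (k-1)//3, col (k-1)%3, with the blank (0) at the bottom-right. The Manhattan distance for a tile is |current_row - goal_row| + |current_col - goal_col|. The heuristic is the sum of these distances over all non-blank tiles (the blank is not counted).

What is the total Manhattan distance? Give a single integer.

Answer: 10

Derivation:
Tile 2: (0,0)->(0,1) = 1
Tile 5: (0,1)->(1,1) = 1
Tile 4: (1,0)->(1,0) = 0
Tile 6: (1,1)->(1,2) = 1
Tile 3: (1,2)->(0,2) = 1
Tile 8: (2,0)->(2,1) = 1
Tile 1: (2,1)->(0,0) = 3
Tile 7: (2,2)->(2,0) = 2
Sum: 1 + 1 + 0 + 1 + 1 + 1 + 3 + 2 = 10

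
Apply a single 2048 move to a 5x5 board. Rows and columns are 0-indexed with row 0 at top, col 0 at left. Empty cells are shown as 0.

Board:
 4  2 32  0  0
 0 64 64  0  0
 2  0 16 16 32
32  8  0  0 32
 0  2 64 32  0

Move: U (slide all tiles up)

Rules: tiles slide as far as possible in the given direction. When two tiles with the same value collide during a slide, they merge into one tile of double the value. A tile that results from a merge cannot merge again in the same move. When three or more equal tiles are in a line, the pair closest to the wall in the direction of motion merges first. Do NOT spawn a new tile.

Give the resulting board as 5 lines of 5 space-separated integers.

Slide up:
col 0: [4, 0, 2, 32, 0] -> [4, 2, 32, 0, 0]
col 1: [2, 64, 0, 8, 2] -> [2, 64, 8, 2, 0]
col 2: [32, 64, 16, 0, 64] -> [32, 64, 16, 64, 0]
col 3: [0, 0, 16, 0, 32] -> [16, 32, 0, 0, 0]
col 4: [0, 0, 32, 32, 0] -> [64, 0, 0, 0, 0]

Answer:  4  2 32 16 64
 2 64 64 32  0
32  8 16  0  0
 0  2 64  0  0
 0  0  0  0  0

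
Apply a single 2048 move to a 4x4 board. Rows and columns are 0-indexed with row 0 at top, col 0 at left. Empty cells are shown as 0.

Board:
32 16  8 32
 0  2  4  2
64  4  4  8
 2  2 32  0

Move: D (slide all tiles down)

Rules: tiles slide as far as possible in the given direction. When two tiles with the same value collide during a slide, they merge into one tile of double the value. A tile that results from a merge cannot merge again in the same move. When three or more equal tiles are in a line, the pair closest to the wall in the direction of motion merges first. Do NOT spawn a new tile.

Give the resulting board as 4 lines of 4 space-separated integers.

Answer:  0 16  0  0
32  2  8 32
64  4  8  2
 2  2 32  8

Derivation:
Slide down:
col 0: [32, 0, 64, 2] -> [0, 32, 64, 2]
col 1: [16, 2, 4, 2] -> [16, 2, 4, 2]
col 2: [8, 4, 4, 32] -> [0, 8, 8, 32]
col 3: [32, 2, 8, 0] -> [0, 32, 2, 8]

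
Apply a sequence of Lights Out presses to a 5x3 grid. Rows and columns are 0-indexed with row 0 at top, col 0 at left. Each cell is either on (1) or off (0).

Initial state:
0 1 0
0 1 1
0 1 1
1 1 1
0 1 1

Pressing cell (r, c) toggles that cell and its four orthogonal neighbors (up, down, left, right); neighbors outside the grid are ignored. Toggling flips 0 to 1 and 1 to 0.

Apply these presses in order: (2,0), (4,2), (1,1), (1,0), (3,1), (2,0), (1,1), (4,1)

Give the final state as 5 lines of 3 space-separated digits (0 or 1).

Answer: 1 1 0
1 0 1
1 0 1
0 1 1
1 0 1

Derivation:
After press 1 at (2,0):
0 1 0
1 1 1
1 0 1
0 1 1
0 1 1

After press 2 at (4,2):
0 1 0
1 1 1
1 0 1
0 1 0
0 0 0

After press 3 at (1,1):
0 0 0
0 0 0
1 1 1
0 1 0
0 0 0

After press 4 at (1,0):
1 0 0
1 1 0
0 1 1
0 1 0
0 0 0

After press 5 at (3,1):
1 0 0
1 1 0
0 0 1
1 0 1
0 1 0

After press 6 at (2,0):
1 0 0
0 1 0
1 1 1
0 0 1
0 1 0

After press 7 at (1,1):
1 1 0
1 0 1
1 0 1
0 0 1
0 1 0

After press 8 at (4,1):
1 1 0
1 0 1
1 0 1
0 1 1
1 0 1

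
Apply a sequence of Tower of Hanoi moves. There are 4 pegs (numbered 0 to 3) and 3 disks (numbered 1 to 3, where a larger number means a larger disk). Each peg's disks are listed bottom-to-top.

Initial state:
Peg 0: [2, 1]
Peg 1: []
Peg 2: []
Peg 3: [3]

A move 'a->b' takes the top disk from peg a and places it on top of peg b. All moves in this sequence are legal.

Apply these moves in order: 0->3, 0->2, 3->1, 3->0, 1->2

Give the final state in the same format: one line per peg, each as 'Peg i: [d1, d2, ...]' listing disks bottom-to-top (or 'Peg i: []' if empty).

Answer: Peg 0: [3]
Peg 1: []
Peg 2: [2, 1]
Peg 3: []

Derivation:
After move 1 (0->3):
Peg 0: [2]
Peg 1: []
Peg 2: []
Peg 3: [3, 1]

After move 2 (0->2):
Peg 0: []
Peg 1: []
Peg 2: [2]
Peg 3: [3, 1]

After move 3 (3->1):
Peg 0: []
Peg 1: [1]
Peg 2: [2]
Peg 3: [3]

After move 4 (3->0):
Peg 0: [3]
Peg 1: [1]
Peg 2: [2]
Peg 3: []

After move 5 (1->2):
Peg 0: [3]
Peg 1: []
Peg 2: [2, 1]
Peg 3: []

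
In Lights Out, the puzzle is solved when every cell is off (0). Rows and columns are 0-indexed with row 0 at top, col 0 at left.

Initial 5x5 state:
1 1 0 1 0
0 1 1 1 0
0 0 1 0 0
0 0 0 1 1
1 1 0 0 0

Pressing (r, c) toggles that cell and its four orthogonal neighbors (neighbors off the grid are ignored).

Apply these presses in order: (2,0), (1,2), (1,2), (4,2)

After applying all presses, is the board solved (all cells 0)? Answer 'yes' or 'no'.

After press 1 at (2,0):
1 1 0 1 0
1 1 1 1 0
1 1 1 0 0
1 0 0 1 1
1 1 0 0 0

After press 2 at (1,2):
1 1 1 1 0
1 0 0 0 0
1 1 0 0 0
1 0 0 1 1
1 1 0 0 0

After press 3 at (1,2):
1 1 0 1 0
1 1 1 1 0
1 1 1 0 0
1 0 0 1 1
1 1 0 0 0

After press 4 at (4,2):
1 1 0 1 0
1 1 1 1 0
1 1 1 0 0
1 0 1 1 1
1 0 1 1 0

Lights still on: 17

Answer: no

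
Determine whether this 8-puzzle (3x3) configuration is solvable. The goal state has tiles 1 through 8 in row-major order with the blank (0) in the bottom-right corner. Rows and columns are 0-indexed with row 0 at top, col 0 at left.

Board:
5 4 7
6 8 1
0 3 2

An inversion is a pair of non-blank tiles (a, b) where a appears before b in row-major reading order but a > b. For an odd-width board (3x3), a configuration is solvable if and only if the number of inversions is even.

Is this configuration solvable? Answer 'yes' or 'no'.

Answer: yes

Derivation:
Inversions (pairs i<j in row-major order where tile[i] > tile[j] > 0): 18
18 is even, so the puzzle is solvable.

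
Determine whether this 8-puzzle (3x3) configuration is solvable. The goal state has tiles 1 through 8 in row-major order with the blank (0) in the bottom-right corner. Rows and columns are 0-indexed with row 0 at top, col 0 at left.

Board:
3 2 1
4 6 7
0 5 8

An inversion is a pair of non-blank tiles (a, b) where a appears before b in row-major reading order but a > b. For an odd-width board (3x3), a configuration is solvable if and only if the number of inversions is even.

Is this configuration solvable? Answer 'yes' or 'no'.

Answer: no

Derivation:
Inversions (pairs i<j in row-major order where tile[i] > tile[j] > 0): 5
5 is odd, so the puzzle is not solvable.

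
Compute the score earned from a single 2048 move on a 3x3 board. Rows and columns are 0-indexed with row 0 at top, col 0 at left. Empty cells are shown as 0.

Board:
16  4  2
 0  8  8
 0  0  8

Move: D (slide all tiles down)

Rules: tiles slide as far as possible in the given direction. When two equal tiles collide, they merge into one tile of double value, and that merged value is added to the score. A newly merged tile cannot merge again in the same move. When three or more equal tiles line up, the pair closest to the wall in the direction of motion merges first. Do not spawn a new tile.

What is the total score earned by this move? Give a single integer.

Slide down:
col 0: [16, 0, 0] -> [0, 0, 16]  score +0 (running 0)
col 1: [4, 8, 0] -> [0, 4, 8]  score +0 (running 0)
col 2: [2, 8, 8] -> [0, 2, 16]  score +16 (running 16)
Board after move:
 0  0  0
 0  4  2
16  8 16

Answer: 16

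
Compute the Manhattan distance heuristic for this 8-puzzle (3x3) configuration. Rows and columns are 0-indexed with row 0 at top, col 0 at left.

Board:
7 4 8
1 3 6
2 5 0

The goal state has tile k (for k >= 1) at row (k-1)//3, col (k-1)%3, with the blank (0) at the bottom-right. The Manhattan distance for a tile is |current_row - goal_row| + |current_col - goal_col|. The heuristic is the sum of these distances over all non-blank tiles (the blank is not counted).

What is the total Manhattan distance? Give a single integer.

Tile 7: at (0,0), goal (2,0), distance |0-2|+|0-0| = 2
Tile 4: at (0,1), goal (1,0), distance |0-1|+|1-0| = 2
Tile 8: at (0,2), goal (2,1), distance |0-2|+|2-1| = 3
Tile 1: at (1,0), goal (0,0), distance |1-0|+|0-0| = 1
Tile 3: at (1,1), goal (0,2), distance |1-0|+|1-2| = 2
Tile 6: at (1,2), goal (1,2), distance |1-1|+|2-2| = 0
Tile 2: at (2,0), goal (0,1), distance |2-0|+|0-1| = 3
Tile 5: at (2,1), goal (1,1), distance |2-1|+|1-1| = 1
Sum: 2 + 2 + 3 + 1 + 2 + 0 + 3 + 1 = 14

Answer: 14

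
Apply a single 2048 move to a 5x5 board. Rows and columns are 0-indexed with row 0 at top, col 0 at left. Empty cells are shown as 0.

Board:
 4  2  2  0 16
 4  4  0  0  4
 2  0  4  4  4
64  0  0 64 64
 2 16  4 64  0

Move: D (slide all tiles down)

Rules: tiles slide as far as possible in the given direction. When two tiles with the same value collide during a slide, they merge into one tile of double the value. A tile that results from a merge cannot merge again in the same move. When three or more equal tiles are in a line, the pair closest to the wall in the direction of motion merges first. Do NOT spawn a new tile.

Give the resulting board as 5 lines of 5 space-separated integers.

Answer:   0   0   0   0   0
  8   0   0   0   0
  2   2   0   0  16
 64   4   2   4   8
  2  16   8 128  64

Derivation:
Slide down:
col 0: [4, 4, 2, 64, 2] -> [0, 8, 2, 64, 2]
col 1: [2, 4, 0, 0, 16] -> [0, 0, 2, 4, 16]
col 2: [2, 0, 4, 0, 4] -> [0, 0, 0, 2, 8]
col 3: [0, 0, 4, 64, 64] -> [0, 0, 0, 4, 128]
col 4: [16, 4, 4, 64, 0] -> [0, 0, 16, 8, 64]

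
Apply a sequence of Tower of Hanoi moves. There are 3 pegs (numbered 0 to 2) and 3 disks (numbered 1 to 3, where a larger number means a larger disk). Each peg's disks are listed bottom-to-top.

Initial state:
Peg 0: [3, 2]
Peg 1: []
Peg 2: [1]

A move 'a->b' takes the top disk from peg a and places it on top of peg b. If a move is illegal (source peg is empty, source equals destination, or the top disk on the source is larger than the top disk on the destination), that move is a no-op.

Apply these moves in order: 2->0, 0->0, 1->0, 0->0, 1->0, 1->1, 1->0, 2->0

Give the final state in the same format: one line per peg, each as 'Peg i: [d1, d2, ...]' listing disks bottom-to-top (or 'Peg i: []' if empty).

After move 1 (2->0):
Peg 0: [3, 2, 1]
Peg 1: []
Peg 2: []

After move 2 (0->0):
Peg 0: [3, 2, 1]
Peg 1: []
Peg 2: []

After move 3 (1->0):
Peg 0: [3, 2, 1]
Peg 1: []
Peg 2: []

After move 4 (0->0):
Peg 0: [3, 2, 1]
Peg 1: []
Peg 2: []

After move 5 (1->0):
Peg 0: [3, 2, 1]
Peg 1: []
Peg 2: []

After move 6 (1->1):
Peg 0: [3, 2, 1]
Peg 1: []
Peg 2: []

After move 7 (1->0):
Peg 0: [3, 2, 1]
Peg 1: []
Peg 2: []

After move 8 (2->0):
Peg 0: [3, 2, 1]
Peg 1: []
Peg 2: []

Answer: Peg 0: [3, 2, 1]
Peg 1: []
Peg 2: []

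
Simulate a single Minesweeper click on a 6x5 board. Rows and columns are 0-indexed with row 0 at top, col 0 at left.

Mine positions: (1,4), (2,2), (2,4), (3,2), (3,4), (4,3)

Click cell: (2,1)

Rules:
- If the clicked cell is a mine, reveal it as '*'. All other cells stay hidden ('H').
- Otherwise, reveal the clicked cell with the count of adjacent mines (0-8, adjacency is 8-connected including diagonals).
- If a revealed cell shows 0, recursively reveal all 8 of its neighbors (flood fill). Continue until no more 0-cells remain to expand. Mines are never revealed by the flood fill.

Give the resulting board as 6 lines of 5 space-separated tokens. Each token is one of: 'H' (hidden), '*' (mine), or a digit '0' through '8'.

H H H H H
H H H H H
H 2 H H H
H H H H H
H H H H H
H H H H H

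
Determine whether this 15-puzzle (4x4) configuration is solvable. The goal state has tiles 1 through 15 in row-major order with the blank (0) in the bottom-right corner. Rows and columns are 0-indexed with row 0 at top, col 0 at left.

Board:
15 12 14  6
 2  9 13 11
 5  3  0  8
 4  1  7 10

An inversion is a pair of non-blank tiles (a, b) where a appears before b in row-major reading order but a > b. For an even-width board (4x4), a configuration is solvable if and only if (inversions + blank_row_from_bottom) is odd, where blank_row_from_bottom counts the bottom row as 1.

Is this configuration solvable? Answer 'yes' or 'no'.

Inversions: 72
Blank is in row 2 (0-indexed from top), which is row 2 counting from the bottom (bottom = 1).
72 + 2 = 74, which is even, so the puzzle is not solvable.

Answer: no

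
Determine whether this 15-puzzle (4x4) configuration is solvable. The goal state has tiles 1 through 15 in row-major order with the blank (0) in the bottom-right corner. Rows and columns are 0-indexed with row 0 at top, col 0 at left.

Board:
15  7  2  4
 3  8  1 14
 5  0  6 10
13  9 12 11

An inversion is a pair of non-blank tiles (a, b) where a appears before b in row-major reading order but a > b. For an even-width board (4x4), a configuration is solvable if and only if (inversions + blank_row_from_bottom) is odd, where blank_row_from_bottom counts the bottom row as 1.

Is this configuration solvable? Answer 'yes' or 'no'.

Inversions: 39
Blank is in row 2 (0-indexed from top), which is row 2 counting from the bottom (bottom = 1).
39 + 2 = 41, which is odd, so the puzzle is solvable.

Answer: yes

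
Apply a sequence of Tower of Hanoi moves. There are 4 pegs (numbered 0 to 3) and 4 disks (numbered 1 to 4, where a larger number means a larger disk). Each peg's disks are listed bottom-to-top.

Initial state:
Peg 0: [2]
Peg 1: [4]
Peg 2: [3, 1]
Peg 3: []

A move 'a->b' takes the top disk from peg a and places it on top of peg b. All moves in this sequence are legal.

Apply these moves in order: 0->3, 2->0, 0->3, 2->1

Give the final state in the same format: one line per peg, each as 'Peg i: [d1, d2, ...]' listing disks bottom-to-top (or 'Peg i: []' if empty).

After move 1 (0->3):
Peg 0: []
Peg 1: [4]
Peg 2: [3, 1]
Peg 3: [2]

After move 2 (2->0):
Peg 0: [1]
Peg 1: [4]
Peg 2: [3]
Peg 3: [2]

After move 3 (0->3):
Peg 0: []
Peg 1: [4]
Peg 2: [3]
Peg 3: [2, 1]

After move 4 (2->1):
Peg 0: []
Peg 1: [4, 3]
Peg 2: []
Peg 3: [2, 1]

Answer: Peg 0: []
Peg 1: [4, 3]
Peg 2: []
Peg 3: [2, 1]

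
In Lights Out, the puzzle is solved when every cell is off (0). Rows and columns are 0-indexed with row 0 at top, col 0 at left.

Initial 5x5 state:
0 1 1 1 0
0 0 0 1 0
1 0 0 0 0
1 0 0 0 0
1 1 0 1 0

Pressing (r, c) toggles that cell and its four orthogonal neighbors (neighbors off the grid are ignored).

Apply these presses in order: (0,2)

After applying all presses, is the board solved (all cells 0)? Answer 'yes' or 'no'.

Answer: no

Derivation:
After press 1 at (0,2):
0 0 0 0 0
0 0 1 1 0
1 0 0 0 0
1 0 0 0 0
1 1 0 1 0

Lights still on: 7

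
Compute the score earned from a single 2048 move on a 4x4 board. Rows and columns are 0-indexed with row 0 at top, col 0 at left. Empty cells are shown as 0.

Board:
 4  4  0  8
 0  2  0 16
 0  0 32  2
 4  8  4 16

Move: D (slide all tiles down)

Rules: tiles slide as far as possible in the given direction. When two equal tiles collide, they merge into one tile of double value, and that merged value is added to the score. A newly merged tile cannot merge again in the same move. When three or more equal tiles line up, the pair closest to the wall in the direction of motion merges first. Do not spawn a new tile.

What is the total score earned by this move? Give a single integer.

Answer: 8

Derivation:
Slide down:
col 0: [4, 0, 0, 4] -> [0, 0, 0, 8]  score +8 (running 8)
col 1: [4, 2, 0, 8] -> [0, 4, 2, 8]  score +0 (running 8)
col 2: [0, 0, 32, 4] -> [0, 0, 32, 4]  score +0 (running 8)
col 3: [8, 16, 2, 16] -> [8, 16, 2, 16]  score +0 (running 8)
Board after move:
 0  0  0  8
 0  4  0 16
 0  2 32  2
 8  8  4 16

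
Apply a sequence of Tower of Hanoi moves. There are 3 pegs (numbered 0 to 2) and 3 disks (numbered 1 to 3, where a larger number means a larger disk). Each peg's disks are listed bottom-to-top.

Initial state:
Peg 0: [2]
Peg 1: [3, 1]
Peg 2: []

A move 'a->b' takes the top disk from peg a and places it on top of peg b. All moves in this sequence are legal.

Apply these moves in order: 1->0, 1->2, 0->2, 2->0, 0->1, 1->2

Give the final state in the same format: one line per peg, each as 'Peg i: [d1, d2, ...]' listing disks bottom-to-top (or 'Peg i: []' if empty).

Answer: Peg 0: [2]
Peg 1: []
Peg 2: [3, 1]

Derivation:
After move 1 (1->0):
Peg 0: [2, 1]
Peg 1: [3]
Peg 2: []

After move 2 (1->2):
Peg 0: [2, 1]
Peg 1: []
Peg 2: [3]

After move 3 (0->2):
Peg 0: [2]
Peg 1: []
Peg 2: [3, 1]

After move 4 (2->0):
Peg 0: [2, 1]
Peg 1: []
Peg 2: [3]

After move 5 (0->1):
Peg 0: [2]
Peg 1: [1]
Peg 2: [3]

After move 6 (1->2):
Peg 0: [2]
Peg 1: []
Peg 2: [3, 1]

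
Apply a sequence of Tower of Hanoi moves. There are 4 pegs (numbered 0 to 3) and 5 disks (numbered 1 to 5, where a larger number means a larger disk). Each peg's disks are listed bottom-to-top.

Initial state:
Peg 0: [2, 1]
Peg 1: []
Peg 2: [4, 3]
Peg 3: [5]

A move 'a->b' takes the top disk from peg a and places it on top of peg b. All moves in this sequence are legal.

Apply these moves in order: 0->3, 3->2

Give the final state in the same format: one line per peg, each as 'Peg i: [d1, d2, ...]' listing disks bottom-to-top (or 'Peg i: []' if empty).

Answer: Peg 0: [2]
Peg 1: []
Peg 2: [4, 3, 1]
Peg 3: [5]

Derivation:
After move 1 (0->3):
Peg 0: [2]
Peg 1: []
Peg 2: [4, 3]
Peg 3: [5, 1]

After move 2 (3->2):
Peg 0: [2]
Peg 1: []
Peg 2: [4, 3, 1]
Peg 3: [5]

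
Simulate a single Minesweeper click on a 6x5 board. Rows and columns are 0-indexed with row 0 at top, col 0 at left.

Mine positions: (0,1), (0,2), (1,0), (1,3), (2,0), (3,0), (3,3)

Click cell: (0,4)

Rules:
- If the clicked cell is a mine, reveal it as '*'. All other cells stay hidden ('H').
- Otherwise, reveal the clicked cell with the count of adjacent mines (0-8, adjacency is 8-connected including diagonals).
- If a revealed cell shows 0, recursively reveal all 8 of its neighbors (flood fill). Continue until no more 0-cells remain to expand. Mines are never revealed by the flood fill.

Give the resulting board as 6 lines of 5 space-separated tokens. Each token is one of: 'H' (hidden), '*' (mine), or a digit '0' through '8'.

H H H H 1
H H H H H
H H H H H
H H H H H
H H H H H
H H H H H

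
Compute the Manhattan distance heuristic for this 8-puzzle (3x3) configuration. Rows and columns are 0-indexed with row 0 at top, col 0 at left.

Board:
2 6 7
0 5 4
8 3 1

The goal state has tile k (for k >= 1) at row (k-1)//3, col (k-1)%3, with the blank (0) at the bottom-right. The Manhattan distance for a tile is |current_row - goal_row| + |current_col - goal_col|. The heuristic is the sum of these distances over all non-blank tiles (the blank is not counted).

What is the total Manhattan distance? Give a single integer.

Tile 2: at (0,0), goal (0,1), distance |0-0|+|0-1| = 1
Tile 6: at (0,1), goal (1,2), distance |0-1|+|1-2| = 2
Tile 7: at (0,2), goal (2,0), distance |0-2|+|2-0| = 4
Tile 5: at (1,1), goal (1,1), distance |1-1|+|1-1| = 0
Tile 4: at (1,2), goal (1,0), distance |1-1|+|2-0| = 2
Tile 8: at (2,0), goal (2,1), distance |2-2|+|0-1| = 1
Tile 3: at (2,1), goal (0,2), distance |2-0|+|1-2| = 3
Tile 1: at (2,2), goal (0,0), distance |2-0|+|2-0| = 4
Sum: 1 + 2 + 4 + 0 + 2 + 1 + 3 + 4 = 17

Answer: 17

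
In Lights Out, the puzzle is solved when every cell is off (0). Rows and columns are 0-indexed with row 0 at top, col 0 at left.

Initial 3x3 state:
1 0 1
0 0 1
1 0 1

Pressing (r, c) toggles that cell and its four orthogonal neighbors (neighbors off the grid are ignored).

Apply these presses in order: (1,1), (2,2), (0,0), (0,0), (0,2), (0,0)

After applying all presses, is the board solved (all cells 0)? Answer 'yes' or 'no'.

Answer: no

Derivation:
After press 1 at (1,1):
1 1 1
1 1 0
1 1 1

After press 2 at (2,2):
1 1 1
1 1 1
1 0 0

After press 3 at (0,0):
0 0 1
0 1 1
1 0 0

After press 4 at (0,0):
1 1 1
1 1 1
1 0 0

After press 5 at (0,2):
1 0 0
1 1 0
1 0 0

After press 6 at (0,0):
0 1 0
0 1 0
1 0 0

Lights still on: 3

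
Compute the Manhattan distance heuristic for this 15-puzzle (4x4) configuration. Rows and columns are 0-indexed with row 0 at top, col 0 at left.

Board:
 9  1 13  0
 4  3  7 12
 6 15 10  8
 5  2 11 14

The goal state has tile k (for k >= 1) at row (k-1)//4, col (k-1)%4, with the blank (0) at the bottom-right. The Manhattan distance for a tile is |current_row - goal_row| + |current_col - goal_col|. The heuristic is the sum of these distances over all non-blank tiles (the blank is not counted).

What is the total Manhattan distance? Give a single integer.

Tile 9: (0,0)->(2,0) = 2
Tile 1: (0,1)->(0,0) = 1
Tile 13: (0,2)->(3,0) = 5
Tile 4: (1,0)->(0,3) = 4
Tile 3: (1,1)->(0,2) = 2
Tile 7: (1,2)->(1,2) = 0
Tile 12: (1,3)->(2,3) = 1
Tile 6: (2,0)->(1,1) = 2
Tile 15: (2,1)->(3,2) = 2
Tile 10: (2,2)->(2,1) = 1
Tile 8: (2,3)->(1,3) = 1
Tile 5: (3,0)->(1,0) = 2
Tile 2: (3,1)->(0,1) = 3
Tile 11: (3,2)->(2,2) = 1
Tile 14: (3,3)->(3,1) = 2
Sum: 2 + 1 + 5 + 4 + 2 + 0 + 1 + 2 + 2 + 1 + 1 + 2 + 3 + 1 + 2 = 29

Answer: 29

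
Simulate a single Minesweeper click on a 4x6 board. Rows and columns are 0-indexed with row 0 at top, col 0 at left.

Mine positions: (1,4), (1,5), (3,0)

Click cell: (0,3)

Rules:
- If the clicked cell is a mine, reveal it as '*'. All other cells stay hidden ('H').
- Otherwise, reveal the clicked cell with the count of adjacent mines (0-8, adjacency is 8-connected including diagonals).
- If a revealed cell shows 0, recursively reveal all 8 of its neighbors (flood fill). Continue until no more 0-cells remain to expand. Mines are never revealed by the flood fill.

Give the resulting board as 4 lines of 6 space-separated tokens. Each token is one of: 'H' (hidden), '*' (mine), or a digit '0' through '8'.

H H H 1 H H
H H H H H H
H H H H H H
H H H H H H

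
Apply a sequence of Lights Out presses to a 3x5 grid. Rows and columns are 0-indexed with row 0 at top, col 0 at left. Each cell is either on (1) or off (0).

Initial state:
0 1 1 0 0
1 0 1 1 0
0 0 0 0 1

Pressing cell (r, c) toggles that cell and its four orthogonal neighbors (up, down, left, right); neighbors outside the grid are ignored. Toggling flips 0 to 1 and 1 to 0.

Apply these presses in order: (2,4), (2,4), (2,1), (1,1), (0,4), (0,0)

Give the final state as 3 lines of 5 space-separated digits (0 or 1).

Answer: 1 1 1 1 1
1 0 0 1 1
1 0 1 0 1

Derivation:
After press 1 at (2,4):
0 1 1 0 0
1 0 1 1 1
0 0 0 1 0

After press 2 at (2,4):
0 1 1 0 0
1 0 1 1 0
0 0 0 0 1

After press 3 at (2,1):
0 1 1 0 0
1 1 1 1 0
1 1 1 0 1

After press 4 at (1,1):
0 0 1 0 0
0 0 0 1 0
1 0 1 0 1

After press 5 at (0,4):
0 0 1 1 1
0 0 0 1 1
1 0 1 0 1

After press 6 at (0,0):
1 1 1 1 1
1 0 0 1 1
1 0 1 0 1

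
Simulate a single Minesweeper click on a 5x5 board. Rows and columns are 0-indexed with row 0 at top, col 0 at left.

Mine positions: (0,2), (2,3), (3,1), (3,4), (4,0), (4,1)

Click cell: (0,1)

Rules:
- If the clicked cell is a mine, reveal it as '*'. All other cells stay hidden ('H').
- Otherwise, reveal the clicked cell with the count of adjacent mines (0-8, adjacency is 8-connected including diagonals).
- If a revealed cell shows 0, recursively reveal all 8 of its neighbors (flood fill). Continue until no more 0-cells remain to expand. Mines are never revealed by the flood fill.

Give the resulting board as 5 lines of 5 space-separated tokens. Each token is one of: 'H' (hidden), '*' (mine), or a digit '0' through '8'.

H 1 H H H
H H H H H
H H H H H
H H H H H
H H H H H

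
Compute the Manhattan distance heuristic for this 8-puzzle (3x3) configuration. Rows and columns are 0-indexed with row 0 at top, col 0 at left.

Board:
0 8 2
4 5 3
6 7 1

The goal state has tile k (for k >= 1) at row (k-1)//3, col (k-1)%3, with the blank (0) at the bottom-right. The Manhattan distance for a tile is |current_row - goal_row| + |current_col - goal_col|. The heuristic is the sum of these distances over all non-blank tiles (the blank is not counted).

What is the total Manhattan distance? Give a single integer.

Answer: 12

Derivation:
Tile 8: at (0,1), goal (2,1), distance |0-2|+|1-1| = 2
Tile 2: at (0,2), goal (0,1), distance |0-0|+|2-1| = 1
Tile 4: at (1,0), goal (1,0), distance |1-1|+|0-0| = 0
Tile 5: at (1,1), goal (1,1), distance |1-1|+|1-1| = 0
Tile 3: at (1,2), goal (0,2), distance |1-0|+|2-2| = 1
Tile 6: at (2,0), goal (1,2), distance |2-1|+|0-2| = 3
Tile 7: at (2,1), goal (2,0), distance |2-2|+|1-0| = 1
Tile 1: at (2,2), goal (0,0), distance |2-0|+|2-0| = 4
Sum: 2 + 1 + 0 + 0 + 1 + 3 + 1 + 4 = 12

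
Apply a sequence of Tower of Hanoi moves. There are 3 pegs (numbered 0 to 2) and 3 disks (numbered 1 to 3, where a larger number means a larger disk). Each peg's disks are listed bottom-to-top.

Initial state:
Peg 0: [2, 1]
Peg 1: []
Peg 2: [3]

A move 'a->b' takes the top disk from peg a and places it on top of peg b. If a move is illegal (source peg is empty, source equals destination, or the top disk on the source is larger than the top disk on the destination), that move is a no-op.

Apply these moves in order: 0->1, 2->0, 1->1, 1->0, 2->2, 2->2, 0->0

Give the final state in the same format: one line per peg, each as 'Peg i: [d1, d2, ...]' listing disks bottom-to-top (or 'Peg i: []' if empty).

After move 1 (0->1):
Peg 0: [2]
Peg 1: [1]
Peg 2: [3]

After move 2 (2->0):
Peg 0: [2]
Peg 1: [1]
Peg 2: [3]

After move 3 (1->1):
Peg 0: [2]
Peg 1: [1]
Peg 2: [3]

After move 4 (1->0):
Peg 0: [2, 1]
Peg 1: []
Peg 2: [3]

After move 5 (2->2):
Peg 0: [2, 1]
Peg 1: []
Peg 2: [3]

After move 6 (2->2):
Peg 0: [2, 1]
Peg 1: []
Peg 2: [3]

After move 7 (0->0):
Peg 0: [2, 1]
Peg 1: []
Peg 2: [3]

Answer: Peg 0: [2, 1]
Peg 1: []
Peg 2: [3]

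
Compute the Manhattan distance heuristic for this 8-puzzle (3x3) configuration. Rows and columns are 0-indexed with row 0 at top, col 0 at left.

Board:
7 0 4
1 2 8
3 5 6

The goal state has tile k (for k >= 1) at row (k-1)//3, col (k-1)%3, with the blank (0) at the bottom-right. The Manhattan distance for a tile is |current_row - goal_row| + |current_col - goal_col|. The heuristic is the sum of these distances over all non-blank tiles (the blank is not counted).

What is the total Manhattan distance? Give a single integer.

Tile 7: at (0,0), goal (2,0), distance |0-2|+|0-0| = 2
Tile 4: at (0,2), goal (1,0), distance |0-1|+|2-0| = 3
Tile 1: at (1,0), goal (0,0), distance |1-0|+|0-0| = 1
Tile 2: at (1,1), goal (0,1), distance |1-0|+|1-1| = 1
Tile 8: at (1,2), goal (2,1), distance |1-2|+|2-1| = 2
Tile 3: at (2,0), goal (0,2), distance |2-0|+|0-2| = 4
Tile 5: at (2,1), goal (1,1), distance |2-1|+|1-1| = 1
Tile 6: at (2,2), goal (1,2), distance |2-1|+|2-2| = 1
Sum: 2 + 3 + 1 + 1 + 2 + 4 + 1 + 1 = 15

Answer: 15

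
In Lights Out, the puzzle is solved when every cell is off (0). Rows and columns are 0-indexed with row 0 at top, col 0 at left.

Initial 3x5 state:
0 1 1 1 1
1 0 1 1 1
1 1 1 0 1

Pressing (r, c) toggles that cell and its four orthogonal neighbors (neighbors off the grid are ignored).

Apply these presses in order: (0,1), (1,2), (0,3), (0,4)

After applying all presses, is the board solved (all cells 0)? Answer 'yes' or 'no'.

Answer: no

Derivation:
After press 1 at (0,1):
1 0 0 1 1
1 1 1 1 1
1 1 1 0 1

After press 2 at (1,2):
1 0 1 1 1
1 0 0 0 1
1 1 0 0 1

After press 3 at (0,3):
1 0 0 0 0
1 0 0 1 1
1 1 0 0 1

After press 4 at (0,4):
1 0 0 1 1
1 0 0 1 0
1 1 0 0 1

Lights still on: 8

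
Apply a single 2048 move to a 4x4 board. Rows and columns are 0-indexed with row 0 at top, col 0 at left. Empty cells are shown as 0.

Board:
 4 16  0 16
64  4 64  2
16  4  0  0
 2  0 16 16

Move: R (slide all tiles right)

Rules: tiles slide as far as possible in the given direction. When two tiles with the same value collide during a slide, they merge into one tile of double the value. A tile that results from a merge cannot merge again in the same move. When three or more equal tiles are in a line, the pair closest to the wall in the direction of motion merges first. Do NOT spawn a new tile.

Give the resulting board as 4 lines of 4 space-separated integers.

Slide right:
row 0: [4, 16, 0, 16] -> [0, 0, 4, 32]
row 1: [64, 4, 64, 2] -> [64, 4, 64, 2]
row 2: [16, 4, 0, 0] -> [0, 0, 16, 4]
row 3: [2, 0, 16, 16] -> [0, 0, 2, 32]

Answer:  0  0  4 32
64  4 64  2
 0  0 16  4
 0  0  2 32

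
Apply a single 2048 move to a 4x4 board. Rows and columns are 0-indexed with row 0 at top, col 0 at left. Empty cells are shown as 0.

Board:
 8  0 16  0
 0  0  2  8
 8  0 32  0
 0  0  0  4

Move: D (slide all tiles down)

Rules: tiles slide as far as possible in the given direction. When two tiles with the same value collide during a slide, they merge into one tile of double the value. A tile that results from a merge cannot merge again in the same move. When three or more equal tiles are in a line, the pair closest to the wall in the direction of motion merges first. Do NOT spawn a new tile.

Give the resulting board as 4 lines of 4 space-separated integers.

Answer:  0  0  0  0
 0  0 16  0
 0  0  2  8
16  0 32  4

Derivation:
Slide down:
col 0: [8, 0, 8, 0] -> [0, 0, 0, 16]
col 1: [0, 0, 0, 0] -> [0, 0, 0, 0]
col 2: [16, 2, 32, 0] -> [0, 16, 2, 32]
col 3: [0, 8, 0, 4] -> [0, 0, 8, 4]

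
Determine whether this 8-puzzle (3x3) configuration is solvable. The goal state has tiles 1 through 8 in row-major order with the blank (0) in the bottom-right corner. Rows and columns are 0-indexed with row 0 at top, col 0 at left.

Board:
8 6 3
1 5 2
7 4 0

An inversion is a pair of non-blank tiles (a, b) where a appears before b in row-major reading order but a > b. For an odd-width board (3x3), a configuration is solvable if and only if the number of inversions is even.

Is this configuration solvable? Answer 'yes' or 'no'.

Inversions (pairs i<j in row-major order where tile[i] > tile[j] > 0): 17
17 is odd, so the puzzle is not solvable.

Answer: no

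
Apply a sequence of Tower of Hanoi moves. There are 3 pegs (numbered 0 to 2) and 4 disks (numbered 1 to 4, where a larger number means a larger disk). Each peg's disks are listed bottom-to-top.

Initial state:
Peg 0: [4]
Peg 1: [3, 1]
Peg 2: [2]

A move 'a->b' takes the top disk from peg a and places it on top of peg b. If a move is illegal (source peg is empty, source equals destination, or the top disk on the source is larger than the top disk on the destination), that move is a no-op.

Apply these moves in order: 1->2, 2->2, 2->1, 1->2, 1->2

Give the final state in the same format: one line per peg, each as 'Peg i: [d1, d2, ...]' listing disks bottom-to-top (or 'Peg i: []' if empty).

Answer: Peg 0: [4]
Peg 1: [3]
Peg 2: [2, 1]

Derivation:
After move 1 (1->2):
Peg 0: [4]
Peg 1: [3]
Peg 2: [2, 1]

After move 2 (2->2):
Peg 0: [4]
Peg 1: [3]
Peg 2: [2, 1]

After move 3 (2->1):
Peg 0: [4]
Peg 1: [3, 1]
Peg 2: [2]

After move 4 (1->2):
Peg 0: [4]
Peg 1: [3]
Peg 2: [2, 1]

After move 5 (1->2):
Peg 0: [4]
Peg 1: [3]
Peg 2: [2, 1]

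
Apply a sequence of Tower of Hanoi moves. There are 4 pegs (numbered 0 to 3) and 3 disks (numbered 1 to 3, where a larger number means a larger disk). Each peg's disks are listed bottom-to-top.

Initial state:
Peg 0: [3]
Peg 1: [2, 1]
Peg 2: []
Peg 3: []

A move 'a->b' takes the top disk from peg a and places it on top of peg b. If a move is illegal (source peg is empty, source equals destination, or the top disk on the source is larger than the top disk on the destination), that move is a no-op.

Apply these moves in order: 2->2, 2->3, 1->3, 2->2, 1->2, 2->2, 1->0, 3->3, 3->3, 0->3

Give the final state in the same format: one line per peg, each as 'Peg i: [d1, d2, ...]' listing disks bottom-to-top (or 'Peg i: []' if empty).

After move 1 (2->2):
Peg 0: [3]
Peg 1: [2, 1]
Peg 2: []
Peg 3: []

After move 2 (2->3):
Peg 0: [3]
Peg 1: [2, 1]
Peg 2: []
Peg 3: []

After move 3 (1->3):
Peg 0: [3]
Peg 1: [2]
Peg 2: []
Peg 3: [1]

After move 4 (2->2):
Peg 0: [3]
Peg 1: [2]
Peg 2: []
Peg 3: [1]

After move 5 (1->2):
Peg 0: [3]
Peg 1: []
Peg 2: [2]
Peg 3: [1]

After move 6 (2->2):
Peg 0: [3]
Peg 1: []
Peg 2: [2]
Peg 3: [1]

After move 7 (1->0):
Peg 0: [3]
Peg 1: []
Peg 2: [2]
Peg 3: [1]

After move 8 (3->3):
Peg 0: [3]
Peg 1: []
Peg 2: [2]
Peg 3: [1]

After move 9 (3->3):
Peg 0: [3]
Peg 1: []
Peg 2: [2]
Peg 3: [1]

After move 10 (0->3):
Peg 0: [3]
Peg 1: []
Peg 2: [2]
Peg 3: [1]

Answer: Peg 0: [3]
Peg 1: []
Peg 2: [2]
Peg 3: [1]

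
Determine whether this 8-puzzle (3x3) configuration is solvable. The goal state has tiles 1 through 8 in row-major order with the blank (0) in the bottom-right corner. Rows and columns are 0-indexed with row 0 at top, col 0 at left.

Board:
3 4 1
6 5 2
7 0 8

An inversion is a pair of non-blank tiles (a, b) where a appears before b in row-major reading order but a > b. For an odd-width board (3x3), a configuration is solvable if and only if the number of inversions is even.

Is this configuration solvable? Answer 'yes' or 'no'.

Answer: no

Derivation:
Inversions (pairs i<j in row-major order where tile[i] > tile[j] > 0): 7
7 is odd, so the puzzle is not solvable.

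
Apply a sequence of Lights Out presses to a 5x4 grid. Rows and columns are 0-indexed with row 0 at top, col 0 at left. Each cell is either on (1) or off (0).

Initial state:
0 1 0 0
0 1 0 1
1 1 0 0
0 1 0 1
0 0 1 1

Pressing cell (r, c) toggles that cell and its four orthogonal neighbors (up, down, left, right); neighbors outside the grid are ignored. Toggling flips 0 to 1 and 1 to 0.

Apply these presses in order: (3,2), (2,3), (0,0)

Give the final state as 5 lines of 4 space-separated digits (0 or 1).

Answer: 1 0 0 0
1 1 0 0
1 1 0 1
0 0 1 1
0 0 0 1

Derivation:
After press 1 at (3,2):
0 1 0 0
0 1 0 1
1 1 1 0
0 0 1 0
0 0 0 1

After press 2 at (2,3):
0 1 0 0
0 1 0 0
1 1 0 1
0 0 1 1
0 0 0 1

After press 3 at (0,0):
1 0 0 0
1 1 0 0
1 1 0 1
0 0 1 1
0 0 0 1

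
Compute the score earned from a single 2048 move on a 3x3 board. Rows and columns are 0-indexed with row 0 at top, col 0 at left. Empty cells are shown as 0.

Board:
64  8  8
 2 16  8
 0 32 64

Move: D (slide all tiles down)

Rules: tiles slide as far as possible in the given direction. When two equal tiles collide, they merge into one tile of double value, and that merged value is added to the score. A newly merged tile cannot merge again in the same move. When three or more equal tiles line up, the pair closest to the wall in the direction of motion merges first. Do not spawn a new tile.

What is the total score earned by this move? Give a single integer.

Slide down:
col 0: [64, 2, 0] -> [0, 64, 2]  score +0 (running 0)
col 1: [8, 16, 32] -> [8, 16, 32]  score +0 (running 0)
col 2: [8, 8, 64] -> [0, 16, 64]  score +16 (running 16)
Board after move:
 0  8  0
64 16 16
 2 32 64

Answer: 16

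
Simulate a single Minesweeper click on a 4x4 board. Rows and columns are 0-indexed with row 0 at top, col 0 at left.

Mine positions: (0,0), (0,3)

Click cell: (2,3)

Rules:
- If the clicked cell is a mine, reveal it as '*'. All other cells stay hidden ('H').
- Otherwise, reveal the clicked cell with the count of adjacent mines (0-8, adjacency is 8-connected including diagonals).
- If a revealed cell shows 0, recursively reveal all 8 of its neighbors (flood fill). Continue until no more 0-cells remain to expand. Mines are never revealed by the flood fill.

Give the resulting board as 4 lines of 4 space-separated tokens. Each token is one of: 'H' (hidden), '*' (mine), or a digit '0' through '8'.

H H H H
1 1 1 1
0 0 0 0
0 0 0 0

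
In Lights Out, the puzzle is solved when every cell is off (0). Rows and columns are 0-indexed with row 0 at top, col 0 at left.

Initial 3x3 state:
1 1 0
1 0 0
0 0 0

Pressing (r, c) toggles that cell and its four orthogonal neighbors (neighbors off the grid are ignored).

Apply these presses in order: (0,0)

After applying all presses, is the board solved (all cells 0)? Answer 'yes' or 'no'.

After press 1 at (0,0):
0 0 0
0 0 0
0 0 0

Lights still on: 0

Answer: yes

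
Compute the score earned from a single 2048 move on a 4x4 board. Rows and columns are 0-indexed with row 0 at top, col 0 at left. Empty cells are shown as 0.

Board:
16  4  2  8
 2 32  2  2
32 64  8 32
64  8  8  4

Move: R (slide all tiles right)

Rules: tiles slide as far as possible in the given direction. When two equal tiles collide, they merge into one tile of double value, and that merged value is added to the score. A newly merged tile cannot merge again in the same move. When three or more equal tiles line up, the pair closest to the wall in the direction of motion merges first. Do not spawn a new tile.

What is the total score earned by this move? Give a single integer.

Answer: 20

Derivation:
Slide right:
row 0: [16, 4, 2, 8] -> [16, 4, 2, 8]  score +0 (running 0)
row 1: [2, 32, 2, 2] -> [0, 2, 32, 4]  score +4 (running 4)
row 2: [32, 64, 8, 32] -> [32, 64, 8, 32]  score +0 (running 4)
row 3: [64, 8, 8, 4] -> [0, 64, 16, 4]  score +16 (running 20)
Board after move:
16  4  2  8
 0  2 32  4
32 64  8 32
 0 64 16  4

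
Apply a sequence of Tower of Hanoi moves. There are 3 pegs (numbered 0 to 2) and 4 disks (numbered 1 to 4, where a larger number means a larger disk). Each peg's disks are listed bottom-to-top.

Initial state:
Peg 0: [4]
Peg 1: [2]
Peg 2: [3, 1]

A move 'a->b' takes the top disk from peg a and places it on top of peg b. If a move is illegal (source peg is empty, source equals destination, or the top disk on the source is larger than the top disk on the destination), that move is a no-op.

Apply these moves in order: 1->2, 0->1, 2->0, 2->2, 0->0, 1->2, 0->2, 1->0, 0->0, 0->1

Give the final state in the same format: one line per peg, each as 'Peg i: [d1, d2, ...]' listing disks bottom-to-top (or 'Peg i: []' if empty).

After move 1 (1->2):
Peg 0: [4]
Peg 1: [2]
Peg 2: [3, 1]

After move 2 (0->1):
Peg 0: [4]
Peg 1: [2]
Peg 2: [3, 1]

After move 3 (2->0):
Peg 0: [4, 1]
Peg 1: [2]
Peg 2: [3]

After move 4 (2->2):
Peg 0: [4, 1]
Peg 1: [2]
Peg 2: [3]

After move 5 (0->0):
Peg 0: [4, 1]
Peg 1: [2]
Peg 2: [3]

After move 6 (1->2):
Peg 0: [4, 1]
Peg 1: []
Peg 2: [3, 2]

After move 7 (0->2):
Peg 0: [4]
Peg 1: []
Peg 2: [3, 2, 1]

After move 8 (1->0):
Peg 0: [4]
Peg 1: []
Peg 2: [3, 2, 1]

After move 9 (0->0):
Peg 0: [4]
Peg 1: []
Peg 2: [3, 2, 1]

After move 10 (0->1):
Peg 0: []
Peg 1: [4]
Peg 2: [3, 2, 1]

Answer: Peg 0: []
Peg 1: [4]
Peg 2: [3, 2, 1]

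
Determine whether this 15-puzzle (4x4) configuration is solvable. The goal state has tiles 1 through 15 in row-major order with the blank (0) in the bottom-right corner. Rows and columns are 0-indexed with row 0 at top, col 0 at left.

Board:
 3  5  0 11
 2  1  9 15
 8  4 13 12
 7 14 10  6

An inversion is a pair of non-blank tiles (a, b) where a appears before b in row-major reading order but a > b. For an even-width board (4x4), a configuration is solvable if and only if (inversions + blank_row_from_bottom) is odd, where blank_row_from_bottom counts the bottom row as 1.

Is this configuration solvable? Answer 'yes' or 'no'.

Answer: no

Derivation:
Inversions: 40
Blank is in row 0 (0-indexed from top), which is row 4 counting from the bottom (bottom = 1).
40 + 4 = 44, which is even, so the puzzle is not solvable.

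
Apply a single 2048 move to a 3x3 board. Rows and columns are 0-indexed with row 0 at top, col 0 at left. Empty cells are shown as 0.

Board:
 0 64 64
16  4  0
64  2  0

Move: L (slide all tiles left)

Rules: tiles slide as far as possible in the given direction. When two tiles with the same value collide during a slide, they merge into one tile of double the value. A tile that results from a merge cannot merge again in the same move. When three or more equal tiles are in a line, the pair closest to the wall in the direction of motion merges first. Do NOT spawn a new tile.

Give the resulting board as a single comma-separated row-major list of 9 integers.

Slide left:
row 0: [0, 64, 64] -> [128, 0, 0]
row 1: [16, 4, 0] -> [16, 4, 0]
row 2: [64, 2, 0] -> [64, 2, 0]

Answer: 128, 0, 0, 16, 4, 0, 64, 2, 0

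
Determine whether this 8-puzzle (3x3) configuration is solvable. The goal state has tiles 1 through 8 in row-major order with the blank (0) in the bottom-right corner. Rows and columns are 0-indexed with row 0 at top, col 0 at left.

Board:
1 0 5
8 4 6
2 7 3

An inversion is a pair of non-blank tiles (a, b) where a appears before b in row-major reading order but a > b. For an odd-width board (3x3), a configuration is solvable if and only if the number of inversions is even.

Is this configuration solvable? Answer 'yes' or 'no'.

Answer: no

Derivation:
Inversions (pairs i<j in row-major order where tile[i] > tile[j] > 0): 13
13 is odd, so the puzzle is not solvable.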